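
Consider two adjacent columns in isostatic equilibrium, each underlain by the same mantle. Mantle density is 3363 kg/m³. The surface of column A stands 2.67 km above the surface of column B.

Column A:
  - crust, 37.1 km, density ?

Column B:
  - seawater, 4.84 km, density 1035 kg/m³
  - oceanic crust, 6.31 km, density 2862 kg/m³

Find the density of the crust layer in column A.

2730 kg/m³

Take the compensation level at the base of the deeper column (depth z_c below the surface of column A) and equate Σ ρ_i t_i down to z_c; mantle fills any gap and the z_c terms cancel.
Column A: 37.1×ρ + (z_c − 37.1)×3363
Column B: 2.67×0 + 4.84×1035 + 6.31×2862 + (z_c − 2.67 − 11.15)×3363
The z_c×3363 term appears on both sides and cancels. Collect the known terms of each column as K = Σ(ρt)_known − 3363 × (depth of known layers): K_A = 0 − 3363×37.1 = −124767.3; K_B = 23068.62 − 3363×(2.67 + 11.15) = −23408.04.
Balance: K_A + 37.1×ρ = K_B, so ρ = (K_B − K_A)/37.1 = 101359/37.1 = 2730 kg/m³.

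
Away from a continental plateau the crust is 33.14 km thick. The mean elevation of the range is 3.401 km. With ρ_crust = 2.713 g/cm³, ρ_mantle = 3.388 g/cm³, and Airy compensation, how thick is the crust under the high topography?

50.2 km

Root depth r = h ρ_c / (ρ_m − ρ_c) = 3.401 km × 2.713 / 0.675 = 13.67 km.
Total thickness = T + h + r = 33.14 km + 3.401 km + 13.67 km = 50.2 km.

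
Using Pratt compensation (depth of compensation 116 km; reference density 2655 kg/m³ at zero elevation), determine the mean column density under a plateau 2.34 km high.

2600 kg/m³

Pratt balance: ρ_ref D = ρ (D + h).
ρ = ρ_ref D/(D + h) = 2655 × 116 km/(116 km + 2.34 km) = 2600 kg/m³.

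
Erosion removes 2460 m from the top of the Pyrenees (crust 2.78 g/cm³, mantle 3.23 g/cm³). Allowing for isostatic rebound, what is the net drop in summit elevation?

Rebound u = e ρ_c/ρ_m = 2460 m × 2.78/3.23 = 2117 m.
Net surface drop = e − u = 2460 m − 2117 m = e (ρ_m − ρ_c)/ρ_m = 343 m.

343 m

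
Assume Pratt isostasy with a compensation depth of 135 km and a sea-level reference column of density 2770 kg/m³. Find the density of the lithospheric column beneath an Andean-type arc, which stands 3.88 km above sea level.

Pratt balance: ρ_ref D = ρ (D + h).
ρ = ρ_ref D/(D + h) = 2770 × 135 km/(135 km + 3.88 km) = 2690 kg/m³.

2690 kg/m³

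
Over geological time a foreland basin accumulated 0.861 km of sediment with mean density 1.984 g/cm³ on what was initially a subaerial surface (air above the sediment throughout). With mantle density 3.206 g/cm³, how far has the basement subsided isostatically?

0.533 km

Subaerial load: s = t ρ_sed / ρ_m = 0.861 km × 1.984/3.206 = 0.533 km.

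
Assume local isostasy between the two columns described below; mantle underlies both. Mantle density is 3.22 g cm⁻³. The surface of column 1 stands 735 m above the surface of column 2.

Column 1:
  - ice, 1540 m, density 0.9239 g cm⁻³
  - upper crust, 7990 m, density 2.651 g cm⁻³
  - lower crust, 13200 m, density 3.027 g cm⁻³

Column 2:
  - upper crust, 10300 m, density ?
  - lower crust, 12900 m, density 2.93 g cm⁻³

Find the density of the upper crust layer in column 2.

2.78 g cm⁻³

Take the compensation level at the base of the deeper column (depth z_c below the surface of column 1) and equate Σ ρ_i t_i down to z_c; mantle fills any gap and the z_c terms cancel.
Column 1: 1540×0.9239 + 7990×2.651 + 13200×3.027 + (z_c − 22730)×3.22
Column 2: 735×0 + 10300×ρ + 12900×2.93 + (z_c − 735 − 23200)×3.22
The z_c×3.22 term appears on both sides and cancels. Collect the known terms of each column as K = Σ(ρt)_known − 3.22 × (depth of known layers): K_1 = 62560.696 − 3.22×22730 = −10629.904; K_2 = 37797 − 3.22×(735 + 23200) = −39273.7.
Balance: K_1 = K_2 + 10300×ρ, so ρ = (K_1 − K_2)/10300 = 28643.8/10300 = 2.78 g cm⁻³.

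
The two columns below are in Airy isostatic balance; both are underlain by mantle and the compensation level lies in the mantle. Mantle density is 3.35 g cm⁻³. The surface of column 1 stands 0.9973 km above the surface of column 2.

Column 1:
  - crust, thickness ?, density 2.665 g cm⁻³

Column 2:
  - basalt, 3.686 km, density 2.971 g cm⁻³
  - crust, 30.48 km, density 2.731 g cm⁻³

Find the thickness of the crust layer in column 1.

34.5 km

Take the compensation level at the base of the deeper column (depth z_c below the surface of column 1) and equate Σ ρ_i t_i down to z_c; mantle fills any gap and the z_c terms cancel.
Column 1: x×2.665 + (z_c − 0 − x)×3.35
Column 2: 0.9973×0 + 3.686×2.971 + 30.48×2.731 + (z_c − 0.9973 − 34.166)×3.35
The z_c×3.35 term appears on both sides and cancels. Collect the known terms of each column as K = Σ(ρt)_known − 3.35 × (depth of known layers): K_1 = 0 − 3.35×0 = 0; K_2 = 94.191986 − 3.35×(0.9973 + 34.166) = −23.605069.
Balance: K_1 − x×(3.35 − 2.665) = K_2, so x = (K_1 − K_2)/(3.35 − 2.665) = 23.6051/0.685 = 34.5 km.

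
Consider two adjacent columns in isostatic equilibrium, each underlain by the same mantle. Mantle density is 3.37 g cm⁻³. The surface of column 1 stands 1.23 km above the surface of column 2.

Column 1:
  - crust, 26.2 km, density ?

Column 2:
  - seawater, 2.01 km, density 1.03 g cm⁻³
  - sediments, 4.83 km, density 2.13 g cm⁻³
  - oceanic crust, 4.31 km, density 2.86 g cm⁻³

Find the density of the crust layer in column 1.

2.72 g cm⁻³

Take the compensation level at the base of the deeper column (depth z_c below the surface of column 1) and equate Σ ρ_i t_i down to z_c; mantle fills any gap and the z_c terms cancel.
Column 1: 26.2×ρ + (z_c − 26.2)×3.37
Column 2: 1.23×0 + 2.01×1.03 + 4.83×2.13 + 4.31×2.86 + (z_c − 1.23 − 11.15)×3.37
The z_c×3.37 term appears on both sides and cancels. Collect the known terms of each column as K = Σ(ρt)_known − 3.37 × (depth of known layers): K_1 = 0 − 3.37×26.2 = −88.294; K_2 = 24.6848 − 3.37×(1.23 + 11.15) = −17.0358.
Balance: K_1 + 26.2×ρ = K_2, so ρ = (K_2 − K_1)/26.2 = 71.2582/26.2 = 2.72 g cm⁻³.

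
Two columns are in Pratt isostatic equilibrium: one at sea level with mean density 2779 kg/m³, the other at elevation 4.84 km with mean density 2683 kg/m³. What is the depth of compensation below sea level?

135 km

ρ_ref D = ρ (D + h) → D (ρ_ref − ρ) = ρ h.
D = ρ h/(ρ_ref − ρ) = 2683 × 4.84 km/(2779 − 2683) = 135 km.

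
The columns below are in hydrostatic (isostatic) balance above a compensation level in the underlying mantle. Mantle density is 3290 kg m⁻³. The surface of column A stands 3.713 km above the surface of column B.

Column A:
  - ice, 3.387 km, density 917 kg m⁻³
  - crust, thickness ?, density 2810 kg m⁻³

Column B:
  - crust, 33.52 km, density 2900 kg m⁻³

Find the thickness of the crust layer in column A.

35.9 km

Take the compensation level at the base of the deeper column (depth z_c below the surface of column A) and equate Σ ρ_i t_i down to z_c; mantle fills any gap and the z_c terms cancel.
Column A: 3.387×917 + x×2810 + (z_c − 3.387 − x)×3290
Column B: 3.713×0 + 33.52×2900 + (z_c − 3.713 − 33.52)×3290
The z_c×3290 term appears on both sides and cancels. Collect the known terms of each column as K = Σ(ρt)_known − 3290 × (depth of known layers): K_A = 3105.879 − 3290×3.387 = −8037.351; K_B = 97208 − 3290×(3.713 + 33.52) = −25288.57.
Balance: K_A − x×(3290 − 2810) = K_B, so x = (K_A − K_B)/(3290 − 2810) = 17251.2/480 = 35.9 km.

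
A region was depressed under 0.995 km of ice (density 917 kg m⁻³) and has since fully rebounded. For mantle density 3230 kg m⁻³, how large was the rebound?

0.282 km

Removing the load lets mantle flow back in; uplift u satisfies ρ_ice t = ρ_m u.
u = t ρ_ice/ρ_m = 0.995 km × 917/3230 = 0.282 km.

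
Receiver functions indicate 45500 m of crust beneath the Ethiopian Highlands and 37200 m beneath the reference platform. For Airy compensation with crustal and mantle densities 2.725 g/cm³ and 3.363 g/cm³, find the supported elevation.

Excess crust Δ = 45500 m − 37200 m = 8300 m, split between elevation h and root r with h + r = Δ.
Airy balance ρ_c h = (ρ_m − ρ_c) r gives r = h ρ_c/(ρ_m − ρ_c), so h (1 + ρ_c/(ρ_m − ρ_c)) = Δ, i.e. h = Δ (ρ_m − ρ_c)/ρ_m.
h = 8300 m × 0.638/3.363 = 1570 m.

1570 m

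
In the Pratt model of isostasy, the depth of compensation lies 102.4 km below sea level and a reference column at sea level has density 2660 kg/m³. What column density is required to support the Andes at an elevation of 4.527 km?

2550 kg/m³

Pratt balance: ρ_ref D = ρ (D + h).
ρ = ρ_ref D/(D + h) = 2660 × 102.4 km/(102.4 km + 4.527 km) = 2550 kg/m³.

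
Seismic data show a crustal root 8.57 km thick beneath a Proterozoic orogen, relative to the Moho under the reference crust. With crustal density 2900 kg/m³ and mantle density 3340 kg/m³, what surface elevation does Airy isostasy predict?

1.3 km

For local isostatic compensation: ρ_c h = (ρ_m − ρ_c) r.
h = r (ρ_m − ρ_c) / ρ_c = 8.57 km × (3340 − 2900) / 2900 = 1.3 km.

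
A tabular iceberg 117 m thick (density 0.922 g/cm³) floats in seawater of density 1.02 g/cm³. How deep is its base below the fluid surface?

106 m

Draft d = t ρ_obj/ρ_fluid = 117 m × 0.922/1.02 = 106 m.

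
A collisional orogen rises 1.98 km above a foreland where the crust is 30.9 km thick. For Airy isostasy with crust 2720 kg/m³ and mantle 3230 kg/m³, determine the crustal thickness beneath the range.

Root depth r = h ρ_c / (ρ_m − ρ_c) = 1.98 km × 2720 / 510 = 10.56 km.
Total thickness = T + h + r = 30.9 km + 1.98 km + 10.56 km = 43.4 km.

43.4 km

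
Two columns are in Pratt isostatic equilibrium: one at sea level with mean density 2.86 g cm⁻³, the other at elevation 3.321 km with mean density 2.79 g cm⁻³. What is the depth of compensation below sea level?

ρ_ref D = ρ (D + h) → D (ρ_ref − ρ) = ρ h.
D = ρ h/(ρ_ref − ρ) = 2.79 × 3.321 km/(2.86 − 2.79) = 132 km.

132 km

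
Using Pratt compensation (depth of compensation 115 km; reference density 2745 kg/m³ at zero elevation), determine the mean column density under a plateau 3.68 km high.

Pratt balance: ρ_ref D = ρ (D + h).
ρ = ρ_ref D/(D + h) = 2745 × 115 km/(115 km + 3.68 km) = 2660 kg/m³.

2660 kg/m³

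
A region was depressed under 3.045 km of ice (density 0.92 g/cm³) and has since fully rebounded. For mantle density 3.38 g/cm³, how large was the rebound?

Removing the load lets mantle flow back in; uplift u satisfies ρ_ice t = ρ_m u.
u = t ρ_ice/ρ_m = 3.045 km × 0.92/3.38 = 0.829 km.

0.829 km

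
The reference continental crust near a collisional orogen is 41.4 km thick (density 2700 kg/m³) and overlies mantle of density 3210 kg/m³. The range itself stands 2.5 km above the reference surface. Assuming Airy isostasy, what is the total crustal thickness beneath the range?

57.1 km

Root depth r = h ρ_c / (ρ_m − ρ_c) = 2.5 km × 2700 / 510 = 13.24 km.
Total thickness = T + h + r = 41.4 km + 2.5 km + 13.24 km = 57.1 km.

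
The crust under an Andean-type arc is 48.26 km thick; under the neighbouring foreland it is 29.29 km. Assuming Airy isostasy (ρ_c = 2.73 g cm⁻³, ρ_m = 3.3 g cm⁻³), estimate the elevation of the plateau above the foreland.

3.28 km

Excess crust Δ = 48.26 km − 29.29 km = 18.97 km, split between elevation h and root r with h + r = Δ.
Airy balance ρ_c h = (ρ_m − ρ_c) r gives r = h ρ_c/(ρ_m − ρ_c), so h (1 + ρ_c/(ρ_m − ρ_c)) = Δ, i.e. h = Δ (ρ_m − ρ_c)/ρ_m.
h = 18.97 km × 0.57/3.3 = 3.28 km.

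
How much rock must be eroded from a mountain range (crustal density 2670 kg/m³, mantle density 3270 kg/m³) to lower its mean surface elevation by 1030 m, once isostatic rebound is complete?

5610 m

Net drop Δ = e − u = e − e ρ_c/ρ_m = e (ρ_m − ρ_c)/ρ_m.
e = Δ ρ_m/(ρ_m − ρ_c) = 1030 m × 3270/600 = 5610 m.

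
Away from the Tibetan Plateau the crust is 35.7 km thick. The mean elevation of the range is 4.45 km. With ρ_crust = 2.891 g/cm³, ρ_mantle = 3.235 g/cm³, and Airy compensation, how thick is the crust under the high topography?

Root depth r = h ρ_c / (ρ_m − ρ_c) = 4.45 km × 2.891 / 0.344 = 37.4 km.
Total thickness = T + h + r = 35.7 km + 4.45 km + 37.4 km = 77.5 km.

77.5 km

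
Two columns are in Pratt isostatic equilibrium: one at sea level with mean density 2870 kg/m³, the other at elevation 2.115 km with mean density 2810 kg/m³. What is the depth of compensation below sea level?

ρ_ref D = ρ (D + h) → D (ρ_ref − ρ) = ρ h.
D = ρ h/(ρ_ref − ρ) = 2810 × 2.115 km/(2870 − 2810) = 99.1 km.

99.1 km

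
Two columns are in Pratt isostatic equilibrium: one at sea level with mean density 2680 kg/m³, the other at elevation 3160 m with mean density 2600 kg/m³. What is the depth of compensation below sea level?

103000 m

ρ_ref D = ρ (D + h) → D (ρ_ref − ρ) = ρ h.
D = ρ h/(ρ_ref − ρ) = 2600 × 3160 m/(2680 − 2600) = 103000 m.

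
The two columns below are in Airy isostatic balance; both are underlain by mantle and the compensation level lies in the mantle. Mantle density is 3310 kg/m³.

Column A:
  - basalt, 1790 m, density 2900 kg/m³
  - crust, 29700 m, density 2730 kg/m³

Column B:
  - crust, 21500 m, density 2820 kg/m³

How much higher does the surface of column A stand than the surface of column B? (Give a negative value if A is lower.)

2240 m

For any compensation level in the mantle, the mantle terms cancel and isostasy reduces to e = (Σt_A − Σt_B) − (Σ(ρt)_A − Σ(ρt)_B) / ρ_m.
Σt_A = 31490 m; Σt_B = 21500 m; Σ(ρt)_A = 86272000; Σ(ρt)_B = 60630000 (in m·kg/m³).
e = (31490 − 21500) − (86272000 − 60630000) / 3310 = 2240 m.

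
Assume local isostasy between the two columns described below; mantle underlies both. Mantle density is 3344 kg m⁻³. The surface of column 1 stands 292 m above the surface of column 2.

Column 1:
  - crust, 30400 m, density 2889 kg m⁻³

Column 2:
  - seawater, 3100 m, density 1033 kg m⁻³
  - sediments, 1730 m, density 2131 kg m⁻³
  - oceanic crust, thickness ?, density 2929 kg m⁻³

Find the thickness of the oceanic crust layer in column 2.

8660 m

Take the compensation level at the base of the deeper column (depth z_c below the surface of column 1) and equate Σ ρ_i t_i down to z_c; mantle fills any gap and the z_c terms cancel.
Column 1: 30400×2889 + (z_c − 30400)×3344
Column 2: 292×0 + 3100×1033 + 1730×2131 + x×2929 + (z_c − 292 − 4830 − x)×3344
The z_c×3344 term appears on both sides and cancels. Collect the known terms of each column as K = Σ(ρt)_known − 3344 × (depth of known layers): K_1 = 87825600 − 3344×30400 = −13832000; K_2 = 6888930 − 3344×(292 + 4830) = −10239038.
Balance: K_1 = K_2 − x×(3344 − 2929), so x = (K_2 − K_1)/(3344 − 2929) = 3592960/415 = 8660 m.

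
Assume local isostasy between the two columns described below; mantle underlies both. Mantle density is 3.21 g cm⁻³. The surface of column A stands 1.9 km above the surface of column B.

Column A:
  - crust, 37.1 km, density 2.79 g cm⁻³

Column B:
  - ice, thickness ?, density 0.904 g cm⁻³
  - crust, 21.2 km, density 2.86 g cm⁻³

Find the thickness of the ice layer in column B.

Take the compensation level at the base of the deeper column (depth z_c below the surface of column A) and equate Σ ρ_i t_i down to z_c; mantle fills any gap and the z_c terms cancel.
Column A: 37.1×2.79 + (z_c − 37.1)×3.21
Column B: 1.9×0 + x×0.904 + 21.2×2.86 + (z_c − 1.9 − 21.2 − x)×3.21
The z_c×3.21 term appears on both sides and cancels. Collect the known terms of each column as K = Σ(ρt)_known − 3.21 × (depth of known layers): K_A = 103.509 − 3.21×37.1 = −15.582; K_B = 60.632 − 3.21×(1.9 + 21.2) = −13.519.
Balance: K_A = K_B − x×(3.21 − 0.904), so x = (K_B − K_A)/(3.21 − 0.904) = 2.063/2.306 = 0.895 km.

0.895 km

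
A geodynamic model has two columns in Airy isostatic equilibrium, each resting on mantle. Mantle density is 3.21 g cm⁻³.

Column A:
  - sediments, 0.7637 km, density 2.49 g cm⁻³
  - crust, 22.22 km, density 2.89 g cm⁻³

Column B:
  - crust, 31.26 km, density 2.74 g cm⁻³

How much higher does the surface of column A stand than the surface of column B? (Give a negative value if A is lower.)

For any compensation level in the mantle, the mantle terms cancel and isostasy reduces to e = (Σt_A − Σt_B) − (Σ(ρt)_A − Σ(ρt)_B) / ρ_m.
Σt_A = 22.9837 km; Σt_B = 31.26 km; Σ(ρt)_A = 66.117413; Σ(ρt)_B = 85.6524 (in km·g cm⁻³).
e = (22.9837 − 31.26) − (66.117413 − 85.6524) / 3.21 = −2.19 km.

−2.19 km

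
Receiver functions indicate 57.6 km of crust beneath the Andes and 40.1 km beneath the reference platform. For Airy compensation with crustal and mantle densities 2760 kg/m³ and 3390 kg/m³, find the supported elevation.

Excess crust Δ = 57.6 km − 40.1 km = 17.5 km, split between elevation h and root r with h + r = Δ.
Airy balance ρ_c h = (ρ_m − ρ_c) r gives r = h ρ_c/(ρ_m − ρ_c), so h (1 + ρ_c/(ρ_m − ρ_c)) = Δ, i.e. h = Δ (ρ_m − ρ_c)/ρ_m.
h = 17.5 km × 630/3390 = 3.25 km.

3.25 km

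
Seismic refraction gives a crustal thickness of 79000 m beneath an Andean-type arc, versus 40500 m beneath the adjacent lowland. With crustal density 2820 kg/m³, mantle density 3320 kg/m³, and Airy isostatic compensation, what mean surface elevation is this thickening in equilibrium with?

5800 m

Excess crust Δ = 79000 m − 40500 m = 38500 m, split between elevation h and root r with h + r = Δ.
Airy balance ρ_c h = (ρ_m − ρ_c) r gives r = h ρ_c/(ρ_m − ρ_c), so h (1 + ρ_c/(ρ_m − ρ_c)) = Δ, i.e. h = Δ (ρ_m − ρ_c)/ρ_m.
h = 38500 m × 500/3320 = 5800 m.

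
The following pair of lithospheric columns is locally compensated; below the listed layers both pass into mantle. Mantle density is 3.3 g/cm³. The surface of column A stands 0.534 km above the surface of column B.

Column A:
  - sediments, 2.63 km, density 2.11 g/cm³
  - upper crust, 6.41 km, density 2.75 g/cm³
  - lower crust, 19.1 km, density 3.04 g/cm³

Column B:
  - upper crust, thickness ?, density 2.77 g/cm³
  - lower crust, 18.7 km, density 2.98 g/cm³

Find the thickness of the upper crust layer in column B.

Take the compensation level at the base of the deeper column (depth z_c below the surface of column A) and equate Σ ρ_i t_i down to z_c; mantle fills any gap and the z_c terms cancel.
Column A: 2.63×2.11 + 6.41×2.75 + 19.1×3.04 + (z_c − 28.14)×3.3
Column B: 0.534×0 + x×2.77 + 18.7×2.98 + (z_c − 0.534 − 18.7 − x)×3.3
The z_c×3.3 term appears on both sides and cancels. Collect the known terms of each column as K = Σ(ρt)_known − 3.3 × (depth of known layers): K_A = 81.2408 − 3.3×28.14 = −11.6212; K_B = 55.726 − 3.3×(0.534 + 18.7) = −7.7462.
Balance: K_A = K_B − x×(3.3 − 2.77), so x = (K_B − K_A)/(3.3 − 2.77) = 3.875/0.53 = 7.31 km.

7.31 km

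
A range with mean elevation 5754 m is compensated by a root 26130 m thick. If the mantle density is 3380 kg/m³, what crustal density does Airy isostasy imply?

ρ_c h = (ρ_m − ρ_c) r → ρ_c (h + r) = ρ_m r → ρ_c = ρ_m r / (h + r).
ρ_c = 3380 × 26130 m / (5754 m + 26130 m) = 2770 kg/m³.

2770 kg/m³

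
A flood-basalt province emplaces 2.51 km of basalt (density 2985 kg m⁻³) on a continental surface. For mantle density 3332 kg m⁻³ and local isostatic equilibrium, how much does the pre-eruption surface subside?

Subaerial loading: s = t ρ_load / ρ_m.
s = 2.51 km × 2985/3332 = 2.25 km.

2.25 km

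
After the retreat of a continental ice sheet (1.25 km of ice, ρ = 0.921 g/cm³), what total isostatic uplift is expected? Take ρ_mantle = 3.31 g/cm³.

Removing the load lets mantle flow back in; uplift u satisfies ρ_ice t = ρ_m u.
u = t ρ_ice/ρ_m = 1.25 km × 0.921/3.31 = 0.348 km.

0.348 km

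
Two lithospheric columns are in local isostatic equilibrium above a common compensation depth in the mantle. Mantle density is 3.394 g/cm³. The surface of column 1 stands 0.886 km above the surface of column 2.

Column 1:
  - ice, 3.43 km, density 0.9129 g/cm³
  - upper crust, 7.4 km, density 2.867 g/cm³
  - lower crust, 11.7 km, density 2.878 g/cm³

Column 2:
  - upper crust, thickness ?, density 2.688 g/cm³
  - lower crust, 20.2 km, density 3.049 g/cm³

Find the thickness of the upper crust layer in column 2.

Take the compensation level at the base of the deeper column (depth z_c below the surface of column 1) and equate Σ ρ_i t_i down to z_c; mantle fills any gap and the z_c terms cancel.
Column 1: 3.43×0.9129 + 7.4×2.867 + 11.7×2.878 + (z_c − 22.53)×3.394
Column 2: 0.886×0 + x×2.688 + 20.2×3.049 + (z_c − 0.886 − 20.2 − x)×3.394
The z_c×3.394 term appears on both sides and cancels. Collect the known terms of each column as K = Σ(ρt)_known − 3.394 × (depth of known layers): K_1 = 58.019647 − 3.394×22.53 = −18.447173; K_2 = 61.5898 − 3.394×(0.886 + 20.2) = −9.976084.
Balance: K_1 = K_2 − x×(3.394 − 2.688), so x = (K_2 − K_1)/(3.394 − 2.688) = 8.47109/0.706 = 12 km.

12 km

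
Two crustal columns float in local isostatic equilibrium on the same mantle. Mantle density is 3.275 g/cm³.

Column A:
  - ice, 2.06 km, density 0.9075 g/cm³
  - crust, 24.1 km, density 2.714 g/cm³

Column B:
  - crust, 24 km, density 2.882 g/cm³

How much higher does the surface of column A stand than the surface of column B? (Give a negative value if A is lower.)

For any compensation level in the mantle, the mantle terms cancel and isostasy reduces to e = (Σt_A − Σt_B) − (Σ(ρt)_A − Σ(ρt)_B) / ρ_m.
Σt_A = 26.16 km; Σt_B = 24 km; Σ(ρt)_A = 67.27685; Σ(ρt)_B = 69.168 (in km·g/cm³).
e = (26.16 − 24) − (67.27685 − 69.168) / 3.275 = 2.74 km.

2.74 km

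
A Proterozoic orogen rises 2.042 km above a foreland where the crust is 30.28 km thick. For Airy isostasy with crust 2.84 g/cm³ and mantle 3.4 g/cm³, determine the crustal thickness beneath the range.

Root depth r = h ρ_c / (ρ_m − ρ_c) = 2.042 km × 2.84 / 0.56 = 10.36 km.
Total thickness = T + h + r = 30.28 km + 2.042 km + 10.36 km = 42.7 km.

42.7 km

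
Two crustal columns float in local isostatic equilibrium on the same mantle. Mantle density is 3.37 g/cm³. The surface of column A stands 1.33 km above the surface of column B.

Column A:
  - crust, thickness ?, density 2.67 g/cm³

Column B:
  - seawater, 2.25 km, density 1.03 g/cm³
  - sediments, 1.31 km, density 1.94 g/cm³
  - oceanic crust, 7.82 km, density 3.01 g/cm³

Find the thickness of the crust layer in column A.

Take the compensation level at the base of the deeper column (depth z_c below the surface of column A) and equate Σ ρ_i t_i down to z_c; mantle fills any gap and the z_c terms cancel.
Column A: x×2.67 + (z_c − 0 − x)×3.37
Column B: 1.33×0 + 2.25×1.03 + 1.31×1.94 + 7.82×3.01 + (z_c − 1.33 − 11.38)×3.37
The z_c×3.37 term appears on both sides and cancels. Collect the known terms of each column as K = Σ(ρt)_known − 3.37 × (depth of known layers): K_A = 0 − 3.37×0 = 0; K_B = 28.3971 − 3.37×(1.33 + 11.38) = −14.4356.
Balance: K_A − x×(3.37 − 2.67) = K_B, so x = (K_A − K_B)/(3.37 − 2.67) = 14.4356/0.7 = 20.6 km.

20.6 km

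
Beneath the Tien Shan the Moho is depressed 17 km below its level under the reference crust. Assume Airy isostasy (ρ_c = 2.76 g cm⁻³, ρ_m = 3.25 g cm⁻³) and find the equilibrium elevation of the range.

3.02 km

Isostatic balance requires: ρ_c h = (ρ_m − ρ_c) r.
h = r (ρ_m − ρ_c) / ρ_c = 17 km × (3.25 − 2.76) / 2.76 = 3.02 km.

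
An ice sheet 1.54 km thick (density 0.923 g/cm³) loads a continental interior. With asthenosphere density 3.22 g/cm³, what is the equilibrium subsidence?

For local isostatic compensation: the ice load ρ_ice t is balanced by mantle displaced below, ρ_m s.
s = t ρ_ice / ρ_m = 1.54 km × 0.923/3.22 = 0.441 km.

0.441 km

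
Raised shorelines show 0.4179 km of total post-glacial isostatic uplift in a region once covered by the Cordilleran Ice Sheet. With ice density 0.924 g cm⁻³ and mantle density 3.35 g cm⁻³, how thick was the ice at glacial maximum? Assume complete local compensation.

u = t ρ_ice/ρ_m → t = u ρ_m/ρ_ice = 0.4179 km × 3.35/0.924 = 1.52 km.

1.52 km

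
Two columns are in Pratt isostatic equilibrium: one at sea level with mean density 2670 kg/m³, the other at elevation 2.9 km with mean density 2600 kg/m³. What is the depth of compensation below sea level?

ρ_ref D = ρ (D + h) → D (ρ_ref − ρ) = ρ h.
D = ρ h/(ρ_ref − ρ) = 2600 × 2.9 km/(2670 − 2600) = 108 km.

108 km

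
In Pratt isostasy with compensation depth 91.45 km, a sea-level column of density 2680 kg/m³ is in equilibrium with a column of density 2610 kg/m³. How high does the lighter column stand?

2.45 km

ρ_ref D = ρ (D + h) → h = D (ρ_ref − ρ)/ρ.
h = 91.45 km × (2680 − 2610)/2610 = 2.45 km.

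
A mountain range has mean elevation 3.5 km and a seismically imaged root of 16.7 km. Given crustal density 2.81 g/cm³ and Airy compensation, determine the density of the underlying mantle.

Airy balance: ρ_c h = (ρ_m − ρ_c) r → ρ_m = ρ_c (1 + h/r).
ρ_m = 2.81 × (1 + 3.5 km/16.7 km) = 3.4 g/cm³.

3.4 g/cm³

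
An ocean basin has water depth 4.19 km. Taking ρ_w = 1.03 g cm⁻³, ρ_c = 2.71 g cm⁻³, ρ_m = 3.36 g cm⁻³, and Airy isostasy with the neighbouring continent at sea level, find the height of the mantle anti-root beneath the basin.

10.8 km

Equating mass per unit area of the two columns: replacing crust with seawater at the top is compensated by replacing crust with mantle at the base: d (ρ_c − ρ_w) = a (ρ_m − ρ_c).
a = d (ρ_c − ρ_w)/(ρ_m − ρ_c) = 4.19 km × 1.68/0.65 = 10.8 km.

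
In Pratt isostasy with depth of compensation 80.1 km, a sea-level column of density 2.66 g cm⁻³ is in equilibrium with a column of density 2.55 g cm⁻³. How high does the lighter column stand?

ρ_ref D = ρ (D + h) → h = D (ρ_ref − ρ)/ρ.
h = 80.1 km × (2.66 − 2.55)/2.55 = 3.46 km.

3.46 km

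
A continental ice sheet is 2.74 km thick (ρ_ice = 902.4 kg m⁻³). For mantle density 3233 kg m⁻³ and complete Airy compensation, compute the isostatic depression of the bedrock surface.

Equating mass per unit area of the two columns: the ice load ρ_ice t is balanced by mantle displaced below, ρ_m s.
s = t ρ_ice / ρ_m = 2.74 km × 902.4/3233 = 0.765 km.

0.765 km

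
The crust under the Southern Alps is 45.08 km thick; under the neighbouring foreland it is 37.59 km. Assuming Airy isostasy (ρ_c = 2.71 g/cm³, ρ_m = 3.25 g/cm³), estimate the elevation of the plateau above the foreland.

1.24 km

Excess crust Δ = 45.08 km − 37.59 km = 7.49 km, split between elevation h and root r with h + r = Δ.
Airy balance ρ_c h = (ρ_m − ρ_c) r gives r = h ρ_c/(ρ_m − ρ_c), so h (1 + ρ_c/(ρ_m − ρ_c)) = Δ, i.e. h = Δ (ρ_m − ρ_c)/ρ_m.
h = 7.49 km × 0.54/3.25 = 1.24 km.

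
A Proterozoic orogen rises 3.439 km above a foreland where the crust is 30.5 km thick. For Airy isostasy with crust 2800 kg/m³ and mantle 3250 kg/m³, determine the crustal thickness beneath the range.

55.3 km

Root depth r = h ρ_c / (ρ_m − ρ_c) = 3.439 km × 2800 / 450 = 21.4 km.
Total thickness = T + h + r = 30.5 km + 3.439 km + 21.4 km = 55.3 km.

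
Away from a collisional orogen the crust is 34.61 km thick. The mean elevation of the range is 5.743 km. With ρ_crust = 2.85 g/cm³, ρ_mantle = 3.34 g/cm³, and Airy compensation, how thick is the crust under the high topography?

73.8 km

Root depth r = h ρ_c / (ρ_m − ρ_c) = 5.743 km × 2.85 / 0.49 = 33.4 km.
Total thickness = T + h + r = 34.61 km + 5.743 km + 33.4 km = 73.8 km.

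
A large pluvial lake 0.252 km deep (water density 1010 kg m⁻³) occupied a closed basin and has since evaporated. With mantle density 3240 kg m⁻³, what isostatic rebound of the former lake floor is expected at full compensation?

u = d ρ_w/ρ_m = 0.252 km × 1010/3240 = 0.0786 km.

0.0786 km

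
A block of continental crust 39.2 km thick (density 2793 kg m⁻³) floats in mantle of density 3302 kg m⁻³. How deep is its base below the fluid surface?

Draft d = t ρ_obj/ρ_fluid = 39.2 km × 2793/3302 = 33.2 km.

33.2 km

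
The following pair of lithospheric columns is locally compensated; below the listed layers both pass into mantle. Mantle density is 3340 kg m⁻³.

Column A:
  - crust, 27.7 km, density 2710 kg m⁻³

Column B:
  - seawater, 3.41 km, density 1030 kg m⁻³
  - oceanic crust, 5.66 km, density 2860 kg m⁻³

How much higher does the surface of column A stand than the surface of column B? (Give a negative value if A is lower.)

2.05 km

For any compensation level in the mantle, the mantle terms cancel and isostasy reduces to e = (Σt_A − Σt_B) − (Σ(ρt)_A − Σ(ρt)_B) / ρ_m.
Σt_A = 27.7 km; Σt_B = 9.07 km; Σ(ρt)_A = 75067; Σ(ρt)_B = 19699.9 (in km·kg m⁻³).
e = (27.7 − 9.07) − (75067 − 19699.9) / 3340 = 2.05 km.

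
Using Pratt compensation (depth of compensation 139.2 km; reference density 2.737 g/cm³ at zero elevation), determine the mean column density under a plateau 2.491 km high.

2.69 g/cm³

Pratt balance: ρ_ref D = ρ (D + h).
ρ = ρ_ref D/(D + h) = 2.737 × 139.2 km/(139.2 km + 2.491 km) = 2.69 g/cm³.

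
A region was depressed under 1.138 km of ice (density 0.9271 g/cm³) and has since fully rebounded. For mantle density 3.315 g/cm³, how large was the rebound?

0.318 km

Removing the load lets mantle flow back in; uplift u satisfies ρ_ice t = ρ_m u.
u = t ρ_ice/ρ_m = 1.138 km × 0.9271/3.315 = 0.318 km.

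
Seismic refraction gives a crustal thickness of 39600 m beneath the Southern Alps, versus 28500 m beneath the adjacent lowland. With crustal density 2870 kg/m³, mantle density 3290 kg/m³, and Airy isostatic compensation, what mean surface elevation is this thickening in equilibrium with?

Excess crust Δ = 39600 m − 28500 m = 11100 m, split between elevation h and root r with h + r = Δ.
Airy balance ρ_c h = (ρ_m − ρ_c) r gives r = h ρ_c/(ρ_m − ρ_c), so h (1 + ρ_c/(ρ_m − ρ_c)) = Δ, i.e. h = Δ (ρ_m − ρ_c)/ρ_m.
h = 11100 m × 420/3290 = 1420 m.

1420 m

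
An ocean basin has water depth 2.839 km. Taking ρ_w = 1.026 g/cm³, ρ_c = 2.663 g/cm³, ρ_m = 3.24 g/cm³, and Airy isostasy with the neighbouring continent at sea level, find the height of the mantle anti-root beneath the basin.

For local isostatic compensation: replacing crust with seawater at the top is compensated by replacing crust with mantle at the base: d (ρ_c − ρ_w) = a (ρ_m − ρ_c).
a = d (ρ_c − ρ_w)/(ρ_m − ρ_c) = 2.839 km × 1.637/0.577 = 8.05 km.

8.05 km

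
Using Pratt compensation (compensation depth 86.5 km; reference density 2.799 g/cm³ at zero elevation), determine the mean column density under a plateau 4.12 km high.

Pratt balance: ρ_ref D = ρ (D + h).
ρ = ρ_ref D/(D + h) = 2.799 × 86.5 km/(86.5 km + 4.12 km) = 2.67 g/cm³.

2.67 g/cm³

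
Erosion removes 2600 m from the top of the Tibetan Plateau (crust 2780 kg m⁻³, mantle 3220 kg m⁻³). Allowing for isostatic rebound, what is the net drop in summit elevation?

Rebound u = e ρ_c/ρ_m = 2600 m × 2780/3220 = 2245 m.
Net surface drop = e − u = 2600 m − 2245 m = e (ρ_m − ρ_c)/ρ_m = 355 m.

355 m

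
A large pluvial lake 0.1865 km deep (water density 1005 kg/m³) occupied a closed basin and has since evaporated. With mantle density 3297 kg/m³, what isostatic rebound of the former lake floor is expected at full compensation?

u = d ρ_w/ρ_m = 0.1865 km × 1005/3297 = 0.0568 km.

0.0568 km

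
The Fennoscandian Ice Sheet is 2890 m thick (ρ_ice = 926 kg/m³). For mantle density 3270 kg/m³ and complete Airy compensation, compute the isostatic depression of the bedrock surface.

Balancing pressure at the compensation depth: the ice load ρ_ice t is balanced by mantle displaced below, ρ_m s.
s = t ρ_ice / ρ_m = 2890 m × 926/3270 = 818 m.

818 m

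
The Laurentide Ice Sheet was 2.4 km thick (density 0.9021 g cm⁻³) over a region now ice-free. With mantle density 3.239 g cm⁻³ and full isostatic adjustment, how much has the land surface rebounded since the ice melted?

0.668 km

Removing the load lets mantle flow back in; uplift u satisfies ρ_ice t = ρ_m u.
u = t ρ_ice/ρ_m = 2.4 km × 0.9021/3.239 = 0.668 km.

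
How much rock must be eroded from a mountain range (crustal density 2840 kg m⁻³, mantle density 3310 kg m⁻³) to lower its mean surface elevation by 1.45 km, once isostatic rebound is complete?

10.2 km

Net drop Δ = e − u = e − e ρ_c/ρ_m = e (ρ_m − ρ_c)/ρ_m.
e = Δ ρ_m/(ρ_m − ρ_c) = 1.45 km × 3310/470 = 10.2 km.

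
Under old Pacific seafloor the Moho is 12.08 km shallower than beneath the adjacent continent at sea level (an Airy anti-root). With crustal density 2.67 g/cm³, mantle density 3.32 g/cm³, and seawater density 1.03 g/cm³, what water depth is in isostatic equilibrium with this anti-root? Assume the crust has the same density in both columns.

4.79 km

Replacing a thickness d of crust by seawater at the top must be balanced by replacing crust with mantle at the base: d (ρ_c − ρ_w) = a (ρ_m − ρ_c).
d = a (ρ_m − ρ_c)/(ρ_c − ρ_w) = 12.08 km × 0.65/1.64 = 4.79 km.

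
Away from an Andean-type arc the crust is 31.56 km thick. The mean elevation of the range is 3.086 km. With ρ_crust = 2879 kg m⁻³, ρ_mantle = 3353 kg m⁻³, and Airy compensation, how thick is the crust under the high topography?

Root depth r = h ρ_c / (ρ_m − ρ_c) = 3.086 km × 2879 / 474 = 18.74 km.
Total thickness = T + h + r = 31.56 km + 3.086 km + 18.74 km = 53.4 km.

53.4 km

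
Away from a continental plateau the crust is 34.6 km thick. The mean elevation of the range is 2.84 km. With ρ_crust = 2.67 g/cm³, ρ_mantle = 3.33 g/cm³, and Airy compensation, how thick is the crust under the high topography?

Root depth r = h ρ_c / (ρ_m − ρ_c) = 2.84 km × 2.67 / 0.66 = 11.49 km.
Total thickness = T + h + r = 34.6 km + 2.84 km + 11.49 km = 48.9 km.

48.9 km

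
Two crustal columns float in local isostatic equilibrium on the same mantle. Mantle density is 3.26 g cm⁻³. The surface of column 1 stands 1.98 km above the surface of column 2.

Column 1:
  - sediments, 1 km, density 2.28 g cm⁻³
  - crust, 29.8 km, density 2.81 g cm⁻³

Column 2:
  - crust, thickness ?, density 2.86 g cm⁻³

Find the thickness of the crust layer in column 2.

Take the compensation level at the base of the deeper column (depth z_c below the surface of column 1) and equate Σ ρ_i t_i down to z_c; mantle fills any gap and the z_c terms cancel.
Column 1: 1×2.28 + 29.8×2.81 + (z_c − 30.8)×3.26
Column 2: 1.98×0 + x×2.86 + (z_c − 1.98 − 0 − x)×3.26
The z_c×3.26 term appears on both sides and cancels. Collect the known terms of each column as K = Σ(ρt)_known − 3.26 × (depth of known layers): K_1 = 86.018 − 3.26×30.8 = −14.39; K_2 = 0 − 3.26×(1.98 + 0) = −6.4548.
Balance: K_1 = K_2 − x×(3.26 − 2.86), so x = (K_2 − K_1)/(3.26 − 2.86) = 7.9352/0.4 = 19.8 km.

19.8 km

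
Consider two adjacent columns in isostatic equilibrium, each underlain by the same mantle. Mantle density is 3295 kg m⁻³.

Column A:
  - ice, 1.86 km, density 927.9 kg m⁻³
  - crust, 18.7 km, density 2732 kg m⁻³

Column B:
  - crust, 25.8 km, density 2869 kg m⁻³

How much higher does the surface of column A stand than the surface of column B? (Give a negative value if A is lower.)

1.2 km

For any compensation level in the mantle, the mantle terms cancel and isostasy reduces to e = (Σt_A − Σt_B) − (Σ(ρt)_A − Σ(ρt)_B) / ρ_m.
Σt_A = 20.56 km; Σt_B = 25.8 km; Σ(ρt)_A = 52814.294; Σ(ρt)_B = 74020.2 (in km·kg m⁻³).
e = (20.56 − 25.8) − (52814.294 − 74020.2) / 3295 = 1.2 km.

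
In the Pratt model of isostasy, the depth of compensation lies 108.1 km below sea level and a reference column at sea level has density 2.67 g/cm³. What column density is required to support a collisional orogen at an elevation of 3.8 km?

2.58 g/cm³

Pratt balance: ρ_ref D = ρ (D + h).
ρ = ρ_ref D/(D + h) = 2.67 × 108.1 km/(108.1 km + 3.8 km) = 2.58 g/cm³.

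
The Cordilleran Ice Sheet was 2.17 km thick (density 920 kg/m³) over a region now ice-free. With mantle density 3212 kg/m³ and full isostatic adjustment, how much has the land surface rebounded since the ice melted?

0.622 km

Removing the load lets mantle flow back in; uplift u satisfies ρ_ice t = ρ_m u.
u = t ρ_ice/ρ_m = 2.17 km × 920/3212 = 0.622 km.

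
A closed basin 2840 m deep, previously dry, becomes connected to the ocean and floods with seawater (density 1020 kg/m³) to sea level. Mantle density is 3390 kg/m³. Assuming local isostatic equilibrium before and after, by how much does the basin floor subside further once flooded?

After flooding the water column is d + s deep. Its weight must equal the weight of mantle displaced by the extra subsidence s: (d + s) ρ_w = s ρ_m.
s = d ρ_w / (ρ_m − ρ_w) = 2840 m × 1020/(3390 − 1020) = 1220 m.

1220 m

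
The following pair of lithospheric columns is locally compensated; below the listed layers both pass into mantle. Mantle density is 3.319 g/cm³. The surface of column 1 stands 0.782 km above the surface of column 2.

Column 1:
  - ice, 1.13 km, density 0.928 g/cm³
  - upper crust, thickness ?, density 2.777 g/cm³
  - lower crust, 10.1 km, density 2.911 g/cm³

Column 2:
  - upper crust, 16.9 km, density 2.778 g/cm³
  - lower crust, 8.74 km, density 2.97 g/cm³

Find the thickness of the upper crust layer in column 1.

Take the compensation level at the base of the deeper column (depth z_c below the surface of column 1) and equate Σ ρ_i t_i down to z_c; mantle fills any gap and the z_c terms cancel.
Column 1: 1.13×0.928 + x×2.777 + 10.1×2.911 + (z_c − 11.23 − x)×3.319
Column 2: 0.782×0 + 16.9×2.778 + 8.74×2.97 + (z_c − 0.782 − 25.64)×3.319
The z_c×3.319 term appears on both sides and cancels. Collect the known terms of each column as K = Σ(ρt)_known − 3.319 × (depth of known layers): K_1 = 30.44974 − 3.319×11.23 = −6.82263; K_2 = 72.906 − 3.319×(0.782 + 25.64) = −14.788618.
Balance: K_1 − x×(3.319 − 2.777) = K_2, so x = (K_1 − K_2)/(3.319 − 2.777) = 7.96599/0.542 = 14.7 km.

14.7 km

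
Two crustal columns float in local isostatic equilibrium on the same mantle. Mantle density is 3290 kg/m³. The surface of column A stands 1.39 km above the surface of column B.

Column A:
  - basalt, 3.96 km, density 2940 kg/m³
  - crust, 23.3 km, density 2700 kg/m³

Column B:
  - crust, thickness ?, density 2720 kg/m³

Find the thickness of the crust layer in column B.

18.5 km

Take the compensation level at the base of the deeper column (depth z_c below the surface of column A) and equate Σ ρ_i t_i down to z_c; mantle fills any gap and the z_c terms cancel.
Column A: 3.96×2940 + 23.3×2700 + (z_c − 27.26)×3290
Column B: 1.39×0 + x×2720 + (z_c − 1.39 − 0 − x)×3290
The z_c×3290 term appears on both sides and cancels. Collect the known terms of each column as K = Σ(ρt)_known − 3290 × (depth of known layers): K_A = 74552.4 − 3290×27.26 = −15133; K_B = 0 − 3290×(1.39 + 0) = −4573.1.
Balance: K_A = K_B − x×(3290 − 2720), so x = (K_B − K_A)/(3290 − 2720) = 10559.9/570 = 18.5 km.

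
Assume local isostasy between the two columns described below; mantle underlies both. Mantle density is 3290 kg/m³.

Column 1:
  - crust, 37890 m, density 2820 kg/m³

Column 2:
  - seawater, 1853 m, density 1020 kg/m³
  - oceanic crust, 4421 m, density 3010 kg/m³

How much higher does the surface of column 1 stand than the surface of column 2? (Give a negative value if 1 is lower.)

For any compensation level in the mantle, the mantle terms cancel and isostasy reduces to e = (Σt_1 − Σt_2) − (Σ(ρt)_1 − Σ(ρt)_2) / ρ_m.
Σt_1 = 37890 m; Σt_2 = 6274 m; Σ(ρt)_1 = 106849800; Σ(ρt)_2 = 15197270 (in m·kg/m³).
e = (37890 − 6274) − (106849800 − 15197270) / 3290 = 3760 m.

3760 m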